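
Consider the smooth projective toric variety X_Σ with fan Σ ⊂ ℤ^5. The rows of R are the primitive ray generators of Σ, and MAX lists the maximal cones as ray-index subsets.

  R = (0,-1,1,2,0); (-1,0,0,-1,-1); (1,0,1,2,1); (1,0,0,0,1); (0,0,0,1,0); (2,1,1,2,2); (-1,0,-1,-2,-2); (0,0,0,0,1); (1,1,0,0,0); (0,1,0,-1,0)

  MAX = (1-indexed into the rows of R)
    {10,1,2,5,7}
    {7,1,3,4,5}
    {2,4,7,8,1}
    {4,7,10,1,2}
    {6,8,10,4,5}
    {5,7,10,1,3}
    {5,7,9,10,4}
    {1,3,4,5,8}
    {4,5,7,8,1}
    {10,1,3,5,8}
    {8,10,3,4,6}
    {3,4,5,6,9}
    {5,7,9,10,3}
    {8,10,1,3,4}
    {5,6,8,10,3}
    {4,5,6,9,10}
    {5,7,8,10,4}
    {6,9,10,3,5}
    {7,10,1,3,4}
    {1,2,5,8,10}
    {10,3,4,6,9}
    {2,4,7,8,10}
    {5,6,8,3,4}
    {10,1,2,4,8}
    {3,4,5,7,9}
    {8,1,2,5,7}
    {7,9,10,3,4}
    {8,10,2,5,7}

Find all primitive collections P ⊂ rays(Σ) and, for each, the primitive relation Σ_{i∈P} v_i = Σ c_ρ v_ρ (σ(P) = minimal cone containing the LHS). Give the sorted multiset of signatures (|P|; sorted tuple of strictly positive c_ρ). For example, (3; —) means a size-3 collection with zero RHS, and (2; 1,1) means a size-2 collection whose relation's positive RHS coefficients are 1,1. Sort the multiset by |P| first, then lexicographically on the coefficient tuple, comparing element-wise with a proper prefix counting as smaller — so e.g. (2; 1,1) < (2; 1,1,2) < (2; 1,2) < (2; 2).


Primitive collections (12):

  P={6,7}:  v_{6} + v_{7} = v_{9} — sig = (2; 1)
  P={2,3}:  v_{2} + v_{3} = v_{1} + v_{10} — sig = (2; 1,1)
  P={2,6}:  v_{2} + v_{6} = v_{3} + v_{10} — sig = (2; 1,1)
  P={2,9}:  v_{2} + v_{9} = v_{3} + v_{7} + v_{10} — sig = (2; 1,1,1)
  P={8,9}:  v_{8} + v_{9} = v_{4} + v_{5} + v_{10} — sig = (2; 1,1,1)
  P={1,9}:  v_{1} + v_{9} = 2·v_{3} + v_{7} — sig = (2; 1,2)
  P={1,6}:  v_{1} + v_{6} = 2·v_{3} — sig = (2; 2)
  P={2,4,5}:  v_{2} + v_{4} + v_{5} = 0 — sig = (3; —)
  P={3,7,8}:  v_{3} + v_{7} + v_{8} = 0 — sig = (3; —)
  P={1,4,5,10}:  v_{1} + v_{4} + v_{5} + v_{10} = v_{3} — sig = (4; 1)
  P={1,7,8,10}:  v_{1} + v_{7} + v_{8} + v_{10} = v_{2} — sig = (4; 1)
  P={3,4,5,10}:  v_{3} + v_{4} + v_{5} + v_{10} = v_{6} — sig = (4; 1)

Sorted signature multiset PRS(X):
    |P|=2: 7 collections, coeffs (1), (1,1), (1,1), (1,1,1), (1,1,1), (1,2), (2)
    |P|=3: 2 collections, coeffs (), ()
    |P|=4: 3 collections, coeffs (1), (1), (1)


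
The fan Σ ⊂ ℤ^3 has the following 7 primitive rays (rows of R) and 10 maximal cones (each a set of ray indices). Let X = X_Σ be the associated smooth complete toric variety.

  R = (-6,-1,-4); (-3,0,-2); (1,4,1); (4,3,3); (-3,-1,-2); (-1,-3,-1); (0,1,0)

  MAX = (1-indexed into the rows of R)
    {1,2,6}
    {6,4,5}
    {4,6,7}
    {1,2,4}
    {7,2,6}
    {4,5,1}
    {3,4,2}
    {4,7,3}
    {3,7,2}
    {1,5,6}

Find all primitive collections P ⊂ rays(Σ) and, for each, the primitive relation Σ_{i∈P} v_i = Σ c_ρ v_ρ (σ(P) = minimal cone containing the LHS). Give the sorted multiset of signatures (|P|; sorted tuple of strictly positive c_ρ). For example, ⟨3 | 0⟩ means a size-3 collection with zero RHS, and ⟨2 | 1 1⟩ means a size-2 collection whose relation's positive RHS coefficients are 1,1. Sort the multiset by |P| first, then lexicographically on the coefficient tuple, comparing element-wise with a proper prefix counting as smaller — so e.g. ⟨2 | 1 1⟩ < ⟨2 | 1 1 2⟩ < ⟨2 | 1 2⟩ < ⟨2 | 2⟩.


The 9 primitive collections of Σ (r=7, n=3):

  {2,5}:  v_{2} + v_{5} = v_{1}  ⟹  sig = ⟨2 | 1⟩
  {3,6}:  v_{3} + v_{6} = v_{7}  ⟹  sig = ⟨2 | 1⟩
  {5,7}:  v_{5} + v_{7} = v_{2}  ⟹  sig = ⟨2 | 1⟩
  {3,5}:  v_{3} + v_{5} = 2·v_{2} + v_{4}  ⟹  sig = ⟨2 | 1 2⟩
  {1,3}:  v_{1} + v_{3} = 3·v_{2} + v_{4}  ⟹  sig = ⟨2 | 1 3⟩
  {1,7}:  v_{1} + v_{7} = 2·v_{2}  ⟹  sig = ⟨2 | 2⟩
  {2,4,6}:  v_{2} + v_{4} + v_{6} = 0  ⟹  sig = ⟨3 | 0⟩
  {1,4,6}:  v_{1} + v_{4} + v_{6} = v_{5}  ⟹  sig = ⟨3 | 1⟩
  {2,4,7}:  v_{2} + v_{4} + v_{7} = v_{3}  ⟹  sig = ⟨3 | 1⟩

Hence PRS(X_Σ) =
    |P|=2: 6 collections, coeffs (1), (1), (1), (1,2), (1,3), (2)
    |P|=3: 3 collections, coeffs (), (1), (1)


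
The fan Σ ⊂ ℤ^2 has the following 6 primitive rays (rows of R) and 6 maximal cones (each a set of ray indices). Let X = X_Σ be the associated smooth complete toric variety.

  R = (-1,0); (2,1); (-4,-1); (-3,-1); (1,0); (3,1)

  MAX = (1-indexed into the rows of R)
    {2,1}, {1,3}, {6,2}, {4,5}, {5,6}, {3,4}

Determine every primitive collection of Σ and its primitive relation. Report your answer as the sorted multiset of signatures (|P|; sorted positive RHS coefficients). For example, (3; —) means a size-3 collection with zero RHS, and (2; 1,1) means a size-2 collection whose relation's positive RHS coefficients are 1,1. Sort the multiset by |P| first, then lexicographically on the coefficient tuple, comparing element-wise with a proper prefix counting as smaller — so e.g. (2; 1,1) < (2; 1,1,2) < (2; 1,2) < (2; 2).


9 collections generate NE(X_Σ); each relation:

  {1,5}:  v_{1} + v_{5} = 0  ⟹  sig = (2; —)
  {4,6}:  v_{4} + v_{6} = 0  ⟹  sig = (2; —)
  {1,4}:  v_{1} + v_{4} = v_{3}  ⟹  sig = (2; 1)
  {1,6}:  v_{1} + v_{6} = v_{2}  ⟹  sig = (2; 1)
  {2,4}:  v_{2} + v_{4} = v_{1}  ⟹  sig = (2; 1)
  {2,5}:  v_{2} + v_{5} = v_{6}  ⟹  sig = (2; 1)
  {3,5}:  v_{3} + v_{5} = v_{4}  ⟹  sig = (2; 1)
  {3,6}:  v_{3} + v_{6} = v_{1}  ⟹  sig = (2; 1)
  {2,3}:  v_{2} + v_{3} = 2·v_{1}  ⟹  sig = (2; 2)

Hence PRS(X_Σ) =
{ (2; —) ×2,  (2; 1) ×6,  (2; 2) }


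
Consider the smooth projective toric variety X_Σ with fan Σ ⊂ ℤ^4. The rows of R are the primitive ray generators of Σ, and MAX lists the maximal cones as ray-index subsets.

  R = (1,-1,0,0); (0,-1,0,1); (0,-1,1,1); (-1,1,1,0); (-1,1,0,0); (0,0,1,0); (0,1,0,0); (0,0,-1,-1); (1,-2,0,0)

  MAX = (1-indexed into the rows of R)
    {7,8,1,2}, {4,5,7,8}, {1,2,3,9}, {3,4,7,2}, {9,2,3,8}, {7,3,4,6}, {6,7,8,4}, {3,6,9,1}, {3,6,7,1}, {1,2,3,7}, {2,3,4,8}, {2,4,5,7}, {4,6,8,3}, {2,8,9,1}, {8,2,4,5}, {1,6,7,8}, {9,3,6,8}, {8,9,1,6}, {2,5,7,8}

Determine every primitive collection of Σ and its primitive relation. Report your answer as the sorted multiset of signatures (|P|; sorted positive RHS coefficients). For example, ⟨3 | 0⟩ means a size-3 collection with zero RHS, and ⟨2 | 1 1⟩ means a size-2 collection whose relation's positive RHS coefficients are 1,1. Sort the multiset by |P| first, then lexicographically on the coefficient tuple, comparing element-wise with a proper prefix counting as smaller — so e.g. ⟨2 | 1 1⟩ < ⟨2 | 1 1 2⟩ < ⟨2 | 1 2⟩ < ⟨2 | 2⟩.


Minimal non-faces — 11 found among 9 rays, 19 max cones:

  {1,5}:  v_{1} + v_{5} = 0  ⇒ sig = ⟨2 | 0⟩
  {1,4}:  v_{1} + v_{4} = v_{6}  ⇒ sig = ⟨2 | 1⟩
  {2,6}:  v_{2} + v_{6} = v_{3}  ⇒ sig = ⟨2 | 1⟩
  {5,6}:  v_{5} + v_{6} = v_{4}  ⇒ sig = ⟨2 | 1⟩
  {7,9}:  v_{7} + v_{9} = v_{1}  ⇒ sig = ⟨2 | 1⟩
  {3,5}:  v_{3} + v_{5} = v_{2} + v_{4}  ⇒ sig = ⟨2 | 1 1⟩
  {5,9}:  v_{5} + v_{9} = v_{3} + v_{8}  ⇒ sig = ⟨2 | 1 1⟩
  {4,9}:  v_{4} + v_{9} = v_{3} + v_{6} + v_{8}  ⇒ sig = ⟨2 | 1 1 1⟩
  {3,7,8}:  v_{3} + v_{7} + v_{8} = 0  ⇒ sig = ⟨3 | 0⟩
  {1,3,8}:  v_{1} + v_{3} + v_{8} = v_{9}  ⇒ sig = ⟨3 | 1⟩
  {2,4,7,8}:  v_{2} + v_{4} + v_{7} + v_{8} = v_{5}  ⇒ sig = ⟨4 | 1⟩

so the primitive-relation signature multiset is
[⟨2 | 0⟩, ⟨2 | 1⟩, ⟨2 | 1⟩, ⟨2 | 1⟩, ⟨2 | 1⟩, ⟨2 | 1 1⟩, ⟨2 | 1 1⟩, ⟨2 | 1 1 1⟩, ⟨3 | 0⟩, ⟨3 | 1⟩, ⟨4 | 1⟩]


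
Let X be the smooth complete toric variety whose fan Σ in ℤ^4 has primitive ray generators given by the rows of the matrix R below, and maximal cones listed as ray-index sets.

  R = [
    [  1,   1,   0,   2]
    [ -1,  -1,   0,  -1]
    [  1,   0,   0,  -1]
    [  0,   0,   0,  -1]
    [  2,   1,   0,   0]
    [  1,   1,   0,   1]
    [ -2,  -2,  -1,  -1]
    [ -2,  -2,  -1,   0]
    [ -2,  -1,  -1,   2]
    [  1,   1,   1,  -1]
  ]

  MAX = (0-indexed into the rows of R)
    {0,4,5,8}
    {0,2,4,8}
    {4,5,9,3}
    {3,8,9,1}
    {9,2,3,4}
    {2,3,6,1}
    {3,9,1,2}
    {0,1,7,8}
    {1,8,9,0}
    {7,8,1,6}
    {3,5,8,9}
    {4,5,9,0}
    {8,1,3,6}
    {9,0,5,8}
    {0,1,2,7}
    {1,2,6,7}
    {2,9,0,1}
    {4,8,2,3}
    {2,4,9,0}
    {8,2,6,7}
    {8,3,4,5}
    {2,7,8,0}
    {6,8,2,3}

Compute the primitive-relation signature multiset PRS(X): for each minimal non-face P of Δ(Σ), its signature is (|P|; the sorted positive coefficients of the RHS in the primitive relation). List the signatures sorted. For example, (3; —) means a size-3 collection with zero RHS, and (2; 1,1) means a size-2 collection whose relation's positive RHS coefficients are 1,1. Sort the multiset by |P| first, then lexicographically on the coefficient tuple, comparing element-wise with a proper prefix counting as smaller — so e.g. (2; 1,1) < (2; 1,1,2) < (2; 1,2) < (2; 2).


Primitive collections (15):

  P={1,5}:  v_{1} + v_{5} = 0 — sig = (2; —)
  P={0,3}:  v_{0} + v_{3} = v_{5} — sig = (2; 1)
  P={1,4}:  v_{1} + v_{4} = v_{2} — sig = (2; 1)
  P={2,5}:  v_{2} + v_{5} = v_{4} — sig = (2; 1)
  P={3,7}:  v_{3} + v_{7} = v_{6} — sig = (2; 1)
  P={7,9}:  v_{7} + v_{9} = v_{1} — sig = (2; 1)
  P={0,6}:  v_{0} + v_{6} = v_{2} + v_{8} — sig = (2; 1,1)
  P={5,7}:  v_{5} + v_{7} = v_{2} + v_{8} — sig = (2; 1,1)
  P={6,9}:  v_{6} + v_{9} = v_{1} + v_{3} — sig = (2; 1,1)
  P={5,6}:  v_{5} + v_{6} = v_{2} + v_{3} + v_{8} — sig = (2; 1,1,1)
  P={4,6}:  v_{4} + v_{6} = 2·v_{2} + v_{3} + v_{8} — sig = (2; 1,1,2)
  P={4,7}:  v_{4} + v_{7} = 2·v_{2} + v_{8} — sig = (2; 1,2)
  P={2,8,9}:  v_{2} + v_{8} + v_{9} = 0 — sig = (3; —)
  P={1,2,8}:  v_{1} + v_{2} + v_{8} = v_{7} — sig = (3; 1)
  P={4,8,9}:  v_{4} + v_{8} + v_{9} = v_{5} — sig = (3; 1)

Signatures (|P|; sorted positive RHS coefficients), sorted:
[(2; —), (2; 1), (2; 1), (2; 1), (2; 1), (2; 1), (2; 1,1), (2; 1,1), (2; 1,1), (2; 1,1,1), (2; 1,1,2), (2; 1,2), (3; —), (3; 1), (3; 1)]


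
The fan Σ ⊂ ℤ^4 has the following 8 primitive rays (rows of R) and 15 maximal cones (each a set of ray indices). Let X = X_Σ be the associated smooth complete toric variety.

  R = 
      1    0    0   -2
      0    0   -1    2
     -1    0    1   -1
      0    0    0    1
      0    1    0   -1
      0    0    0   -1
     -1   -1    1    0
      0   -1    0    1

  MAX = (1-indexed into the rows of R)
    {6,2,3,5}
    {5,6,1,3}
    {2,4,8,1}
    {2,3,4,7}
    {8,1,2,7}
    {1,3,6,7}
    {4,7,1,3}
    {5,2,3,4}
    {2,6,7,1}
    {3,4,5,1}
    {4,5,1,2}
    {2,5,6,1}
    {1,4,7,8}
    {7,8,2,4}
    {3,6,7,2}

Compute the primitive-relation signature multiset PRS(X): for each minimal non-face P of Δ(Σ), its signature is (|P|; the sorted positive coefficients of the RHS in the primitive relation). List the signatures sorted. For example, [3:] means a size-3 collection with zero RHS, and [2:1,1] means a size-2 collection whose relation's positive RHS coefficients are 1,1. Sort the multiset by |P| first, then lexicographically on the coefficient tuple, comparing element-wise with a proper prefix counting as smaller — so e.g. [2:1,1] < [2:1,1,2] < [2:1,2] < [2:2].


Δ(Σ) — 8 vertices, 7 min non-faces:

  {4,6}:  v_{4} + v_{6} = 0  so sig = [2:]
  {5,8}:  v_{5} + v_{8} = 0  so sig = [2:]
  {3,8}:  v_{3} + v_{8} = v_{7}  so sig = [2:1]
  {5,7}:  v_{5} + v_{7} = v_{3}  so sig = [2:1]
  {6,8}:  v_{6} + v_{8} = v_{1} + v_{2} + v_{7}  so sig = [2:1,1,1]
  {1,2,3}:  v_{1} + v_{2} + v_{3} = v_{6}  so sig = [3:1]
  {1,2,4,7}:  v_{1} + v_{2} + v_{4} + v_{7} = v_{8}  so sig = [4:1]

Signatures (|P|; sorted positive RHS coefficients), sorted:
{ [2:] ×2,  [2:1] ×2,  [2:1,1,1],  [3:1],  [4:1] }


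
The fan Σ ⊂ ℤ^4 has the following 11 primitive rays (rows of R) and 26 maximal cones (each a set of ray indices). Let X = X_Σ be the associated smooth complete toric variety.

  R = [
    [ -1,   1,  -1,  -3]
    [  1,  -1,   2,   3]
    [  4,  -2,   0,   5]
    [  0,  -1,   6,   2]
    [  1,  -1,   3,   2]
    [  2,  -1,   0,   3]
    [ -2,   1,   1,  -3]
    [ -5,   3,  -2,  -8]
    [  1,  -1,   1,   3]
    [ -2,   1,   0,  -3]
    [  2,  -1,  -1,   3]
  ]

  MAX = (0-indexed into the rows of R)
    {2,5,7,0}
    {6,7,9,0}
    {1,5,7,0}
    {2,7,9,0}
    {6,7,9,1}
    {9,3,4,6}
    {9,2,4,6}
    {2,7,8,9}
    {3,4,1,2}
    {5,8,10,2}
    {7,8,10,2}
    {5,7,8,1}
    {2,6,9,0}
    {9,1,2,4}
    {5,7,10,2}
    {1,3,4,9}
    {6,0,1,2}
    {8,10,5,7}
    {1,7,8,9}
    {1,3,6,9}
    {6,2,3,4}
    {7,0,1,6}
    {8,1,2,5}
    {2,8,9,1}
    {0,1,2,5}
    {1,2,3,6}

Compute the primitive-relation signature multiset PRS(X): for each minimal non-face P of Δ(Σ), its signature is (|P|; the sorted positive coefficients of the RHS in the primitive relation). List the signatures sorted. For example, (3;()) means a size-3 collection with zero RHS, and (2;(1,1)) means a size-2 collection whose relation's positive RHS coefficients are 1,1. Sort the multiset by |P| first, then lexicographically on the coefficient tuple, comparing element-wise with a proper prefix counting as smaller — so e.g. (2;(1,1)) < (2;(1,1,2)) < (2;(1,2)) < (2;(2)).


25 minimal non-faces of Δ(Σ) (on 11 rays):

  P={0,8}:  v_{0} + v_{8} = 0  ⇒ sig = (2;())
  P={5,9}:  v_{5} + v_{9} = 0  ⇒ sig = (2;())
  P={6,10}:  v_{6} + v_{10} = 0  ⇒ sig = (2;())
  P={1,10}:  v_{1} + v_{10} = v_{5} + v_{8}  ⇒ sig = (2;(1,1))
  P={3,10}:  v_{3} + v_{10} = v_{1} + v_{4}  ⇒ sig = (2;(1,1))
  P={4,7}:  v_{4} + v_{7} = v_{6} + v_{9}  ⇒ sig = (2;(1,1))
  P={5,6}:  v_{5} + v_{6} = v_{0} + v_{1}  ⇒ sig = (2;(1,1))
  P={6,8}:  v_{6} + v_{8} = v_{1} + v_{9}  ⇒ sig = (2;(1,1))
  P={0,10}:  v_{0} + v_{10} = v_{2} + v_{5} + v_{7}  ⇒ sig = (2;(1,1,1))
  P={4,5}:  v_{4} + v_{5} = v_{1} + v_{2} + v_{6}  ⇒ sig = (2;(1,1,1))
  P={4,10}:  v_{4} + v_{10} = v_{1} + v_{2} + v_{9}  ⇒ sig = (2;(1,1,1))
  P={9,10}:  v_{9} + v_{10} = v_{2} + v_{7} + v_{8}  ⇒ sig = (2;(1,1,1))
  P={3,7}:  v_{3} + v_{7} = v_{1} + 2·v_{6} + v_{9}  ⇒ sig = (2;(1,1,2))
  P={3,8}:  v_{3} + v_{8} = 2·v_{1} + v_{4} + v_{9}  ⇒ sig = (2;(1,1,2))
  P={0,3}:  v_{0} + v_{3} = v_{1} + v_{2} + 3·v_{6}  ⇒ sig = (2;(1,1,3))
  P={0,4}:  v_{0} + v_{4} = v_{2} + 2·v_{6}  ⇒ sig = (2;(1,2))
  P={3,5}:  v_{3} + v_{5} = 2·v_{1} + v_{2} + 2·v_{6}  ⇒ sig = (2;(1,2,2))
  P={4,8}:  v_{4} + v_{8} = 2·v_{1} + v_{2} + 2·v_{9}  ⇒ sig = (2;(1,2,2))
  P={1,2,7}:  v_{1} + v_{2} + v_{7} = 0  ⇒ sig = (3;())
  P={0,1,9}:  v_{0} + v_{1} + v_{9} = v_{6}  ⇒ sig = (3;(1))
  P={1,4,6}:  v_{1} + v_{4} + v_{6} = v_{3}  ⇒ sig = (3;(1))
  P={2,6,7}:  v_{2} + v_{6} + v_{7} = v_{0} + v_{9}  ⇒ sig = (3;(1,1))
  P={2,3,9}:  v_{2} + v_{3} + v_{9} = 2·v_{4}  ⇒ sig = (3;(2))
  P={1,2,6,9}:  v_{1} + v_{2} + v_{6} + v_{9} = v_{4}  ⇒ sig = (4;(1))
  P={2,5,7,8}:  v_{2} + v_{5} + v_{7} + v_{8} = v_{10}  ⇒ sig = (4;(1))

Signatures (|P|; sorted positive RHS coefficients), sorted:
    (2;())
    (2;())
    (2;())
    (2;(1,1))
    (2;(1,1))
    (2;(1,1))
    (2;(1,1))
    (2;(1,1))
    (2;(1,1,1))
    (2;(1,1,1))
    (2;(1,1,1))
    (2;(1,1,1))
    (2;(1,1,2))
    (2;(1,1,2))
    (2;(1,1,3))
    (2;(1,2))
    (2;(1,2,2))
    (2;(1,2,2))
    (3;())
    (3;(1))
    (3;(1))
    (3;(1,1))
    (3;(2))
    (4;(1))
    (4;(1))


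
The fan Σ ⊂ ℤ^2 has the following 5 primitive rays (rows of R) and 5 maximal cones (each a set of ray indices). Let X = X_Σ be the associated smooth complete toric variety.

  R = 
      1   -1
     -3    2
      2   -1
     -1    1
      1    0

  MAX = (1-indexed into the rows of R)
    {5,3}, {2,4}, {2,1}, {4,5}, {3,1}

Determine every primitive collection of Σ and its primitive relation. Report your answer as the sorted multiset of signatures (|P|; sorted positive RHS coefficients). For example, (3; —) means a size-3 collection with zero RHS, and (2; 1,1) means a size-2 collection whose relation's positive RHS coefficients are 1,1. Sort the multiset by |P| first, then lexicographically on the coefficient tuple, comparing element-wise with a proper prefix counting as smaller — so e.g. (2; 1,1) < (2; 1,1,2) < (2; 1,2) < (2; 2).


5 minimal non-faces of Δ(Σ) (on 5 rays):

  {1,4}:  v_{1} + v_{4} = 0  →  sig = (2; —)
  {1,5}:  v_{1} + v_{5} = v_{3}  →  sig = (2; 1)
  {2,3}:  v_{2} + v_{3} = v_{4}  →  sig = (2; 1)
  {3,4}:  v_{3} + v_{4} = v_{5}  →  sig = (2; 1)
  {2,5}:  v_{2} + v_{5} = 2·v_{4}  →  sig = (2; 2)

so the primitive-relation signature multiset is
    |P|=2: 5 collections, coeffs (), (1), (1), (1), (2)


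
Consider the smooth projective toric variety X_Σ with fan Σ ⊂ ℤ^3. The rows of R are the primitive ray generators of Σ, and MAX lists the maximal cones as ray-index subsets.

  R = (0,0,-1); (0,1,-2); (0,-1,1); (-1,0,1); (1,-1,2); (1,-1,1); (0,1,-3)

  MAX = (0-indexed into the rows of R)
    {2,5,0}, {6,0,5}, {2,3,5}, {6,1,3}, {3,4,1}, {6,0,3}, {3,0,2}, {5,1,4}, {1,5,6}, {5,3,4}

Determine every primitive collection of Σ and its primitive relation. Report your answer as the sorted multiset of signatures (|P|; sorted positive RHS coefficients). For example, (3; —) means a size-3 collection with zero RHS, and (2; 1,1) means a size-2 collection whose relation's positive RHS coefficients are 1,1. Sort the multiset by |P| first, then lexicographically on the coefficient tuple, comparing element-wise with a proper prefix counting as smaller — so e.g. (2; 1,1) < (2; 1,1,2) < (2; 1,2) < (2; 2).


9 collections generate NE(X_Σ); each relation:

  P = {0,1}:  v_{0} + v_{1} = v_{6}  ⇒ sig = (2; 1)
  P = {0,4}:  v_{0} + v_{4} = v_{5}  ⇒ sig = (2; 1)
  P = {1,2}:  v_{1} + v_{2} = v_{0}  ⇒ sig = (2; 1)
  P = {4,6}:  v_{4} + v_{6} = v_{1} + v_{5}  ⇒ sig = (2; 1,1)
  P = {2,4}:  v_{2} + v_{4} = v_{3} + 2·v_{5}  ⇒ sig = (2; 1,2)
  P = {2,6}:  v_{2} + v_{6} = 2·v_{0}  ⇒ sig = (2; 2)
  P = {1,3,5}:  v_{1} + v_{3} + v_{5} = 0  ⇒ sig = (3; —)
  P = {0,3,5}:  v_{0} + v_{3} + v_{5} = v_{2}  ⇒ sig = (3; 1)
  P = {3,5,6}:  v_{3} + v_{5} + v_{6} = v_{0}  ⇒ sig = (3; 1)

Hence PRS(X_Σ) =
[(2; 1), (2; 1), (2; 1), (2; 1,1), (2; 1,2), (2; 2), (3; —), (3; 1), (3; 1)]


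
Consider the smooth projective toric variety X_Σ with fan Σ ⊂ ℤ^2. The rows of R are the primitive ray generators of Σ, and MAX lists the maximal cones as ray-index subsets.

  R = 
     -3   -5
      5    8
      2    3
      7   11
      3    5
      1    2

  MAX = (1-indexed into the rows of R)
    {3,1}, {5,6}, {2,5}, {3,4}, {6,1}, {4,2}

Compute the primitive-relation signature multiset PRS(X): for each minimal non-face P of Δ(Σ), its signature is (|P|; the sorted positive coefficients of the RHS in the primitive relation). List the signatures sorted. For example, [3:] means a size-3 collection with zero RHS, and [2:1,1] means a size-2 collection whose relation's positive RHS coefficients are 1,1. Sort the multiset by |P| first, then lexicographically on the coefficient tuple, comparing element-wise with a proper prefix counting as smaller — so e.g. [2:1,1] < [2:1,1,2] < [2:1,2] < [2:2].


9 collections generate NE(X_Σ); each relation:

  • {1,5}:  v_{1} + v_{5} = 0  →  sig = [2:]
  • {1,2}:  v_{1} + v_{2} = v_{3}  →  sig = [2:1]
  • {2,3}:  v_{2} + v_{3} = v_{4}  →  sig = [2:1]
  • {3,5}:  v_{3} + v_{5} = v_{2}  →  sig = [2:1]
  • {3,6}:  v_{3} + v_{6} = v_{5}  →  sig = [2:1]
  • {4,6}:  v_{4} + v_{6} = v_{2} + v_{5}  →  sig = [2:1,1]
  • {1,4}:  v_{1} + v_{4} = 2·v_{3}  →  sig = [2:2]
  • {2,6}:  v_{2} + v_{6} = 2·v_{5}  →  sig = [2:2]
  • {4,5}:  v_{4} + v_{5} = 2·v_{2}  →  sig = [2:2]

Signatures (|P|; sorted positive RHS coefficients), sorted:
[[2:], [2:1], [2:1], [2:1], [2:1], [2:1,1], [2:2], [2:2], [2:2]]


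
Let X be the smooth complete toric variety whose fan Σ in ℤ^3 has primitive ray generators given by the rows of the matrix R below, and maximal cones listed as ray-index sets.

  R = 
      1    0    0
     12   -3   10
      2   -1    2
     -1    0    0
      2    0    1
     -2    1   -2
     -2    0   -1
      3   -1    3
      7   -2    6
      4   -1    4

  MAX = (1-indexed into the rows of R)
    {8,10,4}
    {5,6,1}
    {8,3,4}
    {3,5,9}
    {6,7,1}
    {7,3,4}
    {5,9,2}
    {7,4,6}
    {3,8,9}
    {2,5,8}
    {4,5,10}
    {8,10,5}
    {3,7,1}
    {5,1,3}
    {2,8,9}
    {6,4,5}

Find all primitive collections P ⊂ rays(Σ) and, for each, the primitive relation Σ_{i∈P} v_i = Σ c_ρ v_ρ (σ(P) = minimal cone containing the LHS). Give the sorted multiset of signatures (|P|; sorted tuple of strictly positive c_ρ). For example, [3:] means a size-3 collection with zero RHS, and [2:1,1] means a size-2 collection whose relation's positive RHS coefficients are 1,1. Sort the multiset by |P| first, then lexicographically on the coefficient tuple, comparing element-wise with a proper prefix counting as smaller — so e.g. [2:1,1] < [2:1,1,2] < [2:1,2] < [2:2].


25 minimal non-faces of Δ(Σ) (on 10 rays):

  {1,4}:  v_{1} + v_{4} = 0  so sig = [2:]
  {3,6}:  v_{3} + v_{6} = 0  so sig = [2:]
  {5,7}:  v_{5} + v_{7} = 0  so sig = [2:]
  {1,8}:  v_{1} + v_{8} = v_{3} + v_{5}  so sig = [2:1,1]
  {1,10}:  v_{1} + v_{10} = v_{5} + v_{8}  so sig = [2:1,1]
  {2,7}:  v_{2} + v_{7} = v_{8} + v_{9}  so sig = [2:1,1]
  {6,8}:  v_{6} + v_{8} = v_{4} + v_{5}  so sig = [2:1,1]
  {6,9}:  v_{6} + v_{9} = v_{5} + v_{8}  so sig = [2:1,1]
  {7,8}:  v_{7} + v_{8} = v_{3} + v_{4}  so sig = [2:1,1]
  {7,9}:  v_{7} + v_{9} = v_{3} + v_{8}  so sig = [2:1,1]
  {7,10}:  v_{7} + v_{10} = v_{4} + v_{8}  so sig = [2:1,1]
  {1,2}:  v_{1} + v_{2} = v_{3} + 2·v_{5} + v_{9}  so sig = [2:1,1,2]
  {2,4}:  v_{2} + v_{4} = v_{5} + 3·v_{8}  so sig = [2:1,3]
  {9,10}:  v_{9} + v_{10} = v_{5} + 3·v_{8}  so sig = [2:1,3]
  {2,3}:  v_{2} + v_{3} = 2·v_{9}  so sig = [2:2]
  {3,10}:  v_{3} + v_{10} = 2·v_{8}  so sig = [2:2]
  {4,9}:  v_{4} + v_{9} = 2·v_{8}  so sig = [2:2]
  {1,9}:  v_{1} + v_{9} = 2·v_{3} + 2·v_{5}  so sig = [2:2,2]
  {2,6}:  v_{2} + v_{6} = 2·v_{5} + 2·v_{8}  so sig = [2:2,2]
  {6,10}:  v_{6} + v_{10} = 2·v_{4} + 2·v_{5}  so sig = [2:2,2]
  {2,10}:  v_{2} + v_{10} = 2·v_{5} + 4·v_{8}  so sig = [2:2,4]
  {3,4,5}:  v_{3} + v_{4} + v_{5} = v_{8}  so sig = [3:1]
  {3,5,8}:  v_{3} + v_{5} + v_{8} = v_{9}  so sig = [3:1]
  {4,5,8}:  v_{4} + v_{5} + v_{8} = v_{10}  so sig = [3:1]
  {5,8,9}:  v_{5} + v_{8} + v_{9} = v_{2}  so sig = [3:1]

Sorted signature multiset PRS(X):
    |P|=2: 21 collections, coeffs (), (), (), (1,1), (1,1), (1,1), (1,1), (1,1), (1,1), (1,1), (1,1), (1,1,2), (1,3), (1,3), (2), (2), (2), (2,2), (2,2), (2,2), (2,4)
    |P|=3: 4 collections, coeffs (1), (1), (1), (1)


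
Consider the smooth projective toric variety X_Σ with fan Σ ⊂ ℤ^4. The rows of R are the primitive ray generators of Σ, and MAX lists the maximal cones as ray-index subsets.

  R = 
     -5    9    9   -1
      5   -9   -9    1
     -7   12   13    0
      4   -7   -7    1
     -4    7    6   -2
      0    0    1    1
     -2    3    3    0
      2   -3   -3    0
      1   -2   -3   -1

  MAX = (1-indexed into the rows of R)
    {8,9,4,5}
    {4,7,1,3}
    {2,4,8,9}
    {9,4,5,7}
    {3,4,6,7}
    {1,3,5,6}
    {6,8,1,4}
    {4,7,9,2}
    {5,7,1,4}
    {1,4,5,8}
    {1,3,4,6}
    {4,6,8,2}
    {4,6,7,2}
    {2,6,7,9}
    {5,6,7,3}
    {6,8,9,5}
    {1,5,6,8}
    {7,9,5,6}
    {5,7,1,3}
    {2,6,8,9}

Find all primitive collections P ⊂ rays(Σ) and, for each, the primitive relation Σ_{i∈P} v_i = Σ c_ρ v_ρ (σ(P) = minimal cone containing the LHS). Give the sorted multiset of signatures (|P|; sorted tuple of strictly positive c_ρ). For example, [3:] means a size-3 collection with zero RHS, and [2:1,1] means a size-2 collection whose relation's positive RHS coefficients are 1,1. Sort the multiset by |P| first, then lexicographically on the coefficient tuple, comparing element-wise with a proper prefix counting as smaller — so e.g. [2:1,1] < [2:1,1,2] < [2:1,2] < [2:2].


Minimal non-faces — 11 found among 9 rays, 20 max cones:

  P = {1,2}:  v_{1} + v_{2} = 0  ⟹  sig = [2:]
  P = {7,8}:  v_{7} + v_{8} = 0  ⟹  sig = [2:]
  P = {1,9}:  v_{1} + v_{9} = v_{5}  ⟹  sig = [2:1]
  P = {2,5}:  v_{2} + v_{5} = v_{9}  ⟹  sig = [2:1]
  P = {2,3}:  v_{2} + v_{3} = v_{6} + v_{7}  ⟹  sig = [2:1,1]
  P = {3,8}:  v_{3} + v_{8} = v_{1} + v_{6}  ⟹  sig = [2:1,1]
  P = {3,9}:  v_{3} + v_{9} = v_{5} + v_{6} + v_{7}  ⟹  sig = [2:1,1,1]
  P = {4,5,6}:  v_{4} + v_{5} + v_{6} = 0  ⟹  sig = [3:]
  P = {1,6,7}:  v_{1} + v_{6} + v_{7} = v_{3}  ⟹  sig = [3:1]
  P = {4,6,9}:  v_{4} + v_{6} + v_{9} = v_{2}  ⟹  sig = [3:1]
  P = {3,4,5}:  v_{3} + v_{4} + v_{5} = v_{1} + v_{7}  ⟹  sig = [3:1,1]

Signatures (|P|; sorted positive RHS coefficients), sorted:
[[2:], [2:], [2:1], [2:1], [2:1,1], [2:1,1], [2:1,1,1], [3:], [3:1], [3:1], [3:1,1]]


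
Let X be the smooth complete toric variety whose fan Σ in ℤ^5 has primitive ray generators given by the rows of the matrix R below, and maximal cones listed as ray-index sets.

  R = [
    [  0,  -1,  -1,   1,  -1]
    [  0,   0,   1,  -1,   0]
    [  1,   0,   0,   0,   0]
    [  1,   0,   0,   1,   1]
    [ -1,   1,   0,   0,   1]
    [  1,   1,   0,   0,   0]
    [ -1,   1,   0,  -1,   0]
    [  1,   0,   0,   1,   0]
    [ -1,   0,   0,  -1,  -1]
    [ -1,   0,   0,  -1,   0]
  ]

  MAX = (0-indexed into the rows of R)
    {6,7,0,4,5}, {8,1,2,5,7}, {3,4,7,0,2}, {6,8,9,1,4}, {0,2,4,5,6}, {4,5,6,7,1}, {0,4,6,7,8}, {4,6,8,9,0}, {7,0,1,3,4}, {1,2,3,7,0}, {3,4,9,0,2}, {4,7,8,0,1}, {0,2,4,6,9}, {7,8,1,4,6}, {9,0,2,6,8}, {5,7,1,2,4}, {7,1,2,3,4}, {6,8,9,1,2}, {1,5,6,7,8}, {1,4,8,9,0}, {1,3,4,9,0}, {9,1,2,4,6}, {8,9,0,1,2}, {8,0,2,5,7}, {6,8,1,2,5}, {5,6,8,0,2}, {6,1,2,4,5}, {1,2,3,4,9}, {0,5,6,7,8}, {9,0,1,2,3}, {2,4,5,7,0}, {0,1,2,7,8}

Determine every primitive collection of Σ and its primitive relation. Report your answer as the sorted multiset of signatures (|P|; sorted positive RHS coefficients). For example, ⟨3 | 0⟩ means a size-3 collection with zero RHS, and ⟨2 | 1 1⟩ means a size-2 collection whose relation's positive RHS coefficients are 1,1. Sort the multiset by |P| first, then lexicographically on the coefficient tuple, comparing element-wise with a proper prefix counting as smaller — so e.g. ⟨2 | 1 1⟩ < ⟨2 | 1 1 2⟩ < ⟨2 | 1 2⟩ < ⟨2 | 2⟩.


Δ(Σ) — 10 vertices, 11 min non-faces:

  • {3,8}:  v_{3} + v_{8} = 0  ⇒ sig = ⟨2 | 0⟩
  • {7,9}:  v_{7} + v_{9} = 0  ⇒ sig = ⟨2 | 0⟩
  • {3,6}:  v_{3} + v_{6} = v_{2} + v_{4}  ⇒ sig = ⟨2 | 1 1⟩
  • {5,9}:  v_{5} + v_{9} = v_{2} + v_{6}  ⇒ sig = ⟨2 | 1 1⟩
  • {3,5}:  v_{3} + v_{5} = 2·v_{2} + v_{4} + v_{7}  ⇒ sig = ⟨2 | 1 1 2⟩
  • {0,1,6}:  v_{0} + v_{1} + v_{6} = v_{8}  ⇒ sig = ⟨3 | 1⟩
  • {2,4,8}:  v_{2} + v_{4} + v_{8} = v_{6}  ⇒ sig = ⟨3 | 1⟩
  • {2,6,7}:  v_{2} + v_{6} + v_{7} = v_{5}  ⇒ sig = ⟨3 | 1⟩
  • {0,1,5}:  v_{0} + v_{1} + v_{5} = v_{2} + v_{7} + v_{8}  ⇒ sig = ⟨3 | 1 1 1⟩
  • {4,5,8}:  v_{4} + v_{5} + v_{8} = 2·v_{6} + v_{7}  ⇒ sig = ⟨3 | 1 2⟩
  • {0,1,2,4}:  v_{0} + v_{1} + v_{2} + v_{4} = 0  ⇒ sig = ⟨4 | 0⟩

so the primitive-relation signature multiset is
[⟨2 | 0⟩, ⟨2 | 0⟩, ⟨2 | 1 1⟩, ⟨2 | 1 1⟩, ⟨2 | 1 1 2⟩, ⟨3 | 1⟩, ⟨3 | 1⟩, ⟨3 | 1⟩, ⟨3 | 1 1 1⟩, ⟨3 | 1 2⟩, ⟨4 | 0⟩]


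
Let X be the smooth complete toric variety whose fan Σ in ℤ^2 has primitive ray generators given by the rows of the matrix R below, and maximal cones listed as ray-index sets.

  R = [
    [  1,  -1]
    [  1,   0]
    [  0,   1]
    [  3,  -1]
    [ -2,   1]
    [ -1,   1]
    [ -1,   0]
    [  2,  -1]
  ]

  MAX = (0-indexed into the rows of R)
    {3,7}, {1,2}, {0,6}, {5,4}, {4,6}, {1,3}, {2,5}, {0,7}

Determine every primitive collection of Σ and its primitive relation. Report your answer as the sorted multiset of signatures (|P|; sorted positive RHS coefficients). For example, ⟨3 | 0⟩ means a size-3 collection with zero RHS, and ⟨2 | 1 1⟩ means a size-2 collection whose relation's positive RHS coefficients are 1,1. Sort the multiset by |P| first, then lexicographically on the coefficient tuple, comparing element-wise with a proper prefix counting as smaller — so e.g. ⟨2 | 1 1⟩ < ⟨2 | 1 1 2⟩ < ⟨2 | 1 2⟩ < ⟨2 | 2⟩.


Σ has 20 primitive collections:

  P = {0,5}:  v_{0} + v_{5} = 0  ⇒ sig = ⟨2 | 0⟩
  P = {1,6}:  v_{1} + v_{6} = 0  ⇒ sig = ⟨2 | 0⟩
  P = {4,7}:  v_{4} + v_{7} = 0  ⇒ sig = ⟨2 | 0⟩
  P = {0,1}:  v_{0} + v_{1} = v_{7}  ⇒ sig = ⟨2 | 1⟩
  P = {0,2}:  v_{0} + v_{2} = v_{1}  ⇒ sig = ⟨2 | 1⟩
  P = {0,4}:  v_{0} + v_{4} = v_{6}  ⇒ sig = ⟨2 | 1⟩
  P = {1,4}:  v_{1} + v_{4} = v_{5}  ⇒ sig = ⟨2 | 1⟩
  P = {1,5}:  v_{1} + v_{5} = v_{2}  ⇒ sig = ⟨2 | 1⟩
  P = {1,7}:  v_{1} + v_{7} = v_{3}  ⇒ sig = ⟨2 | 1⟩
  P = {2,6}:  v_{2} + v_{6} = v_{5}  ⇒ sig = ⟨2 | 1⟩
  P = {3,4}:  v_{3} + v_{4} = v_{1}  ⇒ sig = ⟨2 | 1⟩
  P = {3,6}:  v_{3} + v_{6} = v_{7}  ⇒ sig = ⟨2 | 1⟩
  P = {5,6}:  v_{5} + v_{6} = v_{4}  ⇒ sig = ⟨2 | 1⟩
  P = {5,7}:  v_{5} + v_{7} = v_{1}  ⇒ sig = ⟨2 | 1⟩
  P = {6,7}:  v_{6} + v_{7} = v_{0}  ⇒ sig = ⟨2 | 1⟩
  P = {0,3}:  v_{0} + v_{3} = 2·v_{7}  ⇒ sig = ⟨2 | 2⟩
  P = {2,4}:  v_{2} + v_{4} = 2·v_{5}  ⇒ sig = ⟨2 | 2⟩
  P = {2,7}:  v_{2} + v_{7} = 2·v_{1}  ⇒ sig = ⟨2 | 2⟩
  P = {3,5}:  v_{3} + v_{5} = 2·v_{1}  ⇒ sig = ⟨2 | 2⟩
  P = {2,3}:  v_{2} + v_{3} = 3·v_{1}  ⇒ sig = ⟨2 | 3⟩

Hence PRS(X_Σ) =
{ ⟨2 | 0⟩ ×3,  ⟨2 | 1⟩ ×12,  ⟨2 | 2⟩ ×4,  ⟨2 | 3⟩ }


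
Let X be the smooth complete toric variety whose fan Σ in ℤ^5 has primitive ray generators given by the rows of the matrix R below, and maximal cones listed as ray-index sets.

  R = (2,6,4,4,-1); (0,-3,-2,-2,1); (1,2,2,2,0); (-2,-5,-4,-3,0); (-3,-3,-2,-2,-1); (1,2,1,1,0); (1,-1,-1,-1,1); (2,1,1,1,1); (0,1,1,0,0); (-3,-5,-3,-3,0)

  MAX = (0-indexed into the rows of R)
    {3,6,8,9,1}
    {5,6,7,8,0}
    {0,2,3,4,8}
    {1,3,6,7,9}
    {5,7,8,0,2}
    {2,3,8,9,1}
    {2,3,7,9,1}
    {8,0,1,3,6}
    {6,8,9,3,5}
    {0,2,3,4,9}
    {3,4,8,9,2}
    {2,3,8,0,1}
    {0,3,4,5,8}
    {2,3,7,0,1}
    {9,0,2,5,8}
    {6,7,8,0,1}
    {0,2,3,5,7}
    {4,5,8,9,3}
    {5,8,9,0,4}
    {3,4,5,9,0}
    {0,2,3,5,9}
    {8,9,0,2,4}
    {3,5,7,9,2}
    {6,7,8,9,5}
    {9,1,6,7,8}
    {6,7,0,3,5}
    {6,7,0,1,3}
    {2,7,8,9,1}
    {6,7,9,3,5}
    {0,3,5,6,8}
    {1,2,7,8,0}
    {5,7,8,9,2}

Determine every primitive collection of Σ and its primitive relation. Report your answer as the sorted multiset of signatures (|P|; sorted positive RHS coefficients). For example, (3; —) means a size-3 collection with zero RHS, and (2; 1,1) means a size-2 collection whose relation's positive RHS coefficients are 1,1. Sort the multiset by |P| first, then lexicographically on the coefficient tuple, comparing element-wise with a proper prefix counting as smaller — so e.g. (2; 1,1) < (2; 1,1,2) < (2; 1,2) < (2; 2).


Minimal non-faces — 12 found among 10 rays, 32 max cones:

  • {1,5}:  v_{1} + v_{5} = v_{6}  ⇒ sig = (2; 1)
  • {2,6}:  v_{2} + v_{6} = v_{7}  ⇒ sig = (2; 1)
  • {4,6}:  v_{4} + v_{6} = v_{3} + v_{8}  ⇒ sig = (2; 1,1)
  • {4,7}:  v_{4} + v_{7} = v_{2} + v_{3} + v_{8}  ⇒ sig = (2; 1,1,1)
  • {1,4}:  v_{1} + v_{4} = v_{2} + 2·v_{3} + 2·v_{8}  ⇒ sig = (2; 1,2,2)
  • {0,6,9}:  v_{0} + v_{6} + v_{9} = 0  ⇒ sig = (3; —)
  • {0,7,9}:  v_{0} + v_{7} + v_{9} = v_{2}  ⇒ sig = (3; 1)
  • {3,7,8}:  v_{3} + v_{7} + v_{8} = v_{1}  ⇒ sig = (3; 1)
  • {2,4,5}:  v_{2} + v_{4} + v_{5} = v_{0} + v_{9}  ⇒ sig = (3; 1,1)
  • {0,1,9}:  v_{0} + v_{1} + v_{9} = v_{2} + v_{3} + v_{8}  ⇒ sig = (3; 1,1,1)
  • {2,3,5,8}:  v_{2} + v_{3} + v_{5} + v_{8} = 0  ⇒ sig = (4; —)
  • {0,3,8,9}:  v_{0} + v_{3} + v_{8} + v_{9} = v_{4}  ⇒ sig = (4; 1)

Signatures (|P|; sorted positive RHS coefficients), sorted:
    |P|=2: 5 collections, coeffs (1), (1), (1,1), (1,1,1), (1,2,2)
    |P|=3: 5 collections, coeffs (), (1), (1), (1,1), (1,1,1)
    |P|=4: 2 collections, coeffs (), (1)


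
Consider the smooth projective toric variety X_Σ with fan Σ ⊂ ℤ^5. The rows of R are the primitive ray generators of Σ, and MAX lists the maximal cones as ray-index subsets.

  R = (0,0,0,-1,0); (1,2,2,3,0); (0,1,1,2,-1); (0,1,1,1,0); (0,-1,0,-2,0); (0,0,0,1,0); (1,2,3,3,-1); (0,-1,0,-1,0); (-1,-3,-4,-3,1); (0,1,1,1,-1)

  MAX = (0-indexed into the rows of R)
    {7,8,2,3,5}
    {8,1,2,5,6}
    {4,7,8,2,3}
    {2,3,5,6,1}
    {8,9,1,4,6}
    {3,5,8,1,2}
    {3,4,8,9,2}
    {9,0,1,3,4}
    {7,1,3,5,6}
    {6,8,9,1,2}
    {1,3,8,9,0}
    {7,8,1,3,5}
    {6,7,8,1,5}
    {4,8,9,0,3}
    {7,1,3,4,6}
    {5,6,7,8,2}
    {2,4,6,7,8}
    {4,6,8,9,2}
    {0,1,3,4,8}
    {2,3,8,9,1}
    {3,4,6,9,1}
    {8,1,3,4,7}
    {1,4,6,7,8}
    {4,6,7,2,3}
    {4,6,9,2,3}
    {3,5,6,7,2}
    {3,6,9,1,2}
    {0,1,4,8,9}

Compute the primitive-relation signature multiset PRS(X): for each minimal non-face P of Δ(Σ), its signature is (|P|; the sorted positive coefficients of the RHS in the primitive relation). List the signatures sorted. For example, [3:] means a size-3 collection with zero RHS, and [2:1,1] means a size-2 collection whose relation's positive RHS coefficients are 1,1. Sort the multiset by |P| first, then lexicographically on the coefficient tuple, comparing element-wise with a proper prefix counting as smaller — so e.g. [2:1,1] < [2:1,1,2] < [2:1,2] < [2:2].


11 minimal non-faces of Δ(Σ) (on 10 rays):

  {0,5}:  v_{0} + v_{5} = 0  →  sig = [2:]
  {0,2}:  v_{0} + v_{2} = v_{9}  →  sig = [2:1]
  {0,7}:  v_{0} + v_{7} = v_{4}  →  sig = [2:1]
  {4,5}:  v_{4} + v_{5} = v_{7}  →  sig = [2:1]
  {5,9}:  v_{5} + v_{9} = v_{2}  →  sig = [2:1]
  {7,9}:  v_{7} + v_{9} = v_{2} + v_{4}  →  sig = [2:1,1]
  {0,6}:  v_{0} + v_{6} = v_{1} + v_{4} + v_{9}  →  sig = [2:1,1,1]
  {1,2,4}:  v_{1} + v_{2} + v_{4} = v_{6}  →  sig = [3:1]
  {3,6,8}:  v_{3} + v_{6} + v_{8} = v_{5}  →  sig = [3:1]
  {1,2,7}:  v_{1} + v_{2} + v_{7} = v_{5} + v_{6}  →  sig = [3:1,1]
  {1,3,4,8,9}:  v_{1} + v_{3} + v_{4} + v_{8} + v_{9} = 0  →  sig = [5:]

Signatures (|P|; sorted positive RHS coefficients), sorted:
{ [2:],  [2:1] ×4,  [2:1,1],  [2:1,1,1],  [3:1] ×2,  [3:1,1],  [5:] }


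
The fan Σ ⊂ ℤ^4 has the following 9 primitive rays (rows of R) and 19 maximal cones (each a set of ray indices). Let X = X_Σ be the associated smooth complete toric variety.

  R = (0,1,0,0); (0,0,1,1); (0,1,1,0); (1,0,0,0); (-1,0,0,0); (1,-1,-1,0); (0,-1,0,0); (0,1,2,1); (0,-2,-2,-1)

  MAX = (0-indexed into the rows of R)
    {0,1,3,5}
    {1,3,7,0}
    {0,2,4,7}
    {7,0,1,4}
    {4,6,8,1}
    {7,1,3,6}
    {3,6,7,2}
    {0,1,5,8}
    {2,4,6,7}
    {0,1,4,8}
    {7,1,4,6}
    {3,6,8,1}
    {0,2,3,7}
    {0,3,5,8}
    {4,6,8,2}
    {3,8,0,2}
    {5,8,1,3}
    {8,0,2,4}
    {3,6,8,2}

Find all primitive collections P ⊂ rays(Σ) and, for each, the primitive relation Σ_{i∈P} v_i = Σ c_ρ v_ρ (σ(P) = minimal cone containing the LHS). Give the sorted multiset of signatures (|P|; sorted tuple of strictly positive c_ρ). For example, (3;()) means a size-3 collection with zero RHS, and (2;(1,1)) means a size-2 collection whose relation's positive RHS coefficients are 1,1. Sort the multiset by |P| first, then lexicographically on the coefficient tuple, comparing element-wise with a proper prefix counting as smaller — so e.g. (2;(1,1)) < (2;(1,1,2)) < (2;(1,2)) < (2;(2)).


|primitive collections| = 9. Relations:

  • {0,6}:  v_{0} + v_{6} = 0  →  sig = (2;())
  • {3,4}:  v_{3} + v_{4} = 0  →  sig = (2;())
  • {1,2}:  v_{1} + v_{2} = v_{7}  →  sig = (2;(1))
  • {2,5}:  v_{2} + v_{5} = v_{3}  →  sig = (2;(1))
  • {7,8}:  v_{7} + v_{8} = v_{6}  →  sig = (2;(1))
  • {5,7}:  v_{5} + v_{7} = v_{1} + v_{3}  →  sig = (2;(1,1))
  • {4,5}:  v_{4} + v_{5} = v_{0} + v_{1} + v_{8}  →  sig = (2;(1,1,1))
  • {5,6}:  v_{5} + v_{6} = v_{1} + v_{3} + v_{8}  →  sig = (2;(1,1,1))
  • {0,1,3,8}:  v_{0} + v_{1} + v_{3} + v_{8} = v_{5}  →  sig = (4;(1))

Sorted signature multiset PRS(X):
    |P|=2: 8 collections, coeffs (), (), (1), (1), (1), (1,1), (1,1,1), (1,1,1)
    |P|=4: 1 collection, coeffs (1)


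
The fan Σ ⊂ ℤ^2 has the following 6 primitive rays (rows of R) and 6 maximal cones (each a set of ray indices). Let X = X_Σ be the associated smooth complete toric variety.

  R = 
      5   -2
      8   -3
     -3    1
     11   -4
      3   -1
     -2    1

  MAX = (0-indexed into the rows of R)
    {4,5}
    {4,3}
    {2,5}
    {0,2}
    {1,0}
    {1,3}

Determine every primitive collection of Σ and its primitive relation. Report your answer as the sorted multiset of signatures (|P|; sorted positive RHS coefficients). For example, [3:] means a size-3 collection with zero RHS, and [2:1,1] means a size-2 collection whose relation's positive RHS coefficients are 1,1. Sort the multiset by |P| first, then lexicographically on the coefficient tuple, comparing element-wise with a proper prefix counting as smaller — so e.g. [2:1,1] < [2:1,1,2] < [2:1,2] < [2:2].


9 minimal non-faces of Δ(Σ) (on 6 rays):

  • {2,4}:  v_{2} + v_{4} = 0 ; sig = [2:]
  • {0,4}:  v_{0} + v_{4} = v_{1} ; sig = [2:1]
  • {0,5}:  v_{0} + v_{5} = v_{4} ; sig = [2:1]
  • {1,2}:  v_{1} + v_{2} = v_{0} ; sig = [2:1]
  • {1,4}:  v_{1} + v_{4} = v_{3} ; sig = [2:1]
  • {2,3}:  v_{2} + v_{3} = v_{1} ; sig = [2:1]
  • {0,3}:  v_{0} + v_{3} = 2·v_{1} ; sig = [2:2]
  • {1,5}:  v_{1} + v_{5} = 2·v_{4} ; sig = [2:2]
  • {3,5}:  v_{3} + v_{5} = 3·v_{4} ; sig = [2:3]

Hence PRS(X_Σ) =
    [2:]
    [2:1]
    [2:1]
    [2:1]
    [2:1]
    [2:1]
    [2:2]
    [2:2]
    [2:3]


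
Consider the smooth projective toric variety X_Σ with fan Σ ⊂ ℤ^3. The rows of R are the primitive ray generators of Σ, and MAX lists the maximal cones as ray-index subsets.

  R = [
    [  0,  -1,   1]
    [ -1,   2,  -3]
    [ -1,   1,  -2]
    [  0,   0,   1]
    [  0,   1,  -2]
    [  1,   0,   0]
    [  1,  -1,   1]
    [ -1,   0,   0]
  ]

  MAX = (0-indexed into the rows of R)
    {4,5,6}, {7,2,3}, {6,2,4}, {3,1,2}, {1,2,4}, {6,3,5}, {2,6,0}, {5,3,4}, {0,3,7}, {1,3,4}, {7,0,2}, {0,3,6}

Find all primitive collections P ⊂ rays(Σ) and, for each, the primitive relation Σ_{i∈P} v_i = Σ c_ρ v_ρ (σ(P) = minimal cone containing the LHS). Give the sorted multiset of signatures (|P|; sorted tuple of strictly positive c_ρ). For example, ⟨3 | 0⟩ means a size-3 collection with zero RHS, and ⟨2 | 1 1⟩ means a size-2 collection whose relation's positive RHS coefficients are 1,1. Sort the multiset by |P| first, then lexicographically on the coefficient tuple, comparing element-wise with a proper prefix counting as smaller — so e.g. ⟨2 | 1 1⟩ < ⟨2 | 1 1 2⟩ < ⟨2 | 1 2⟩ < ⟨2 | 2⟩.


14 minimal non-faces of Δ(Σ) (on 8 rays):

  • {5,7}:  v_{5} + v_{7} = 0 — sig = ⟨2 | 0⟩
  • {0,1}:  v_{0} + v_{1} = v_{2} — sig = ⟨2 | 1⟩
  • {0,5}:  v_{0} + v_{5} = v_{6} — sig = ⟨2 | 1⟩
  • {1,6}:  v_{1} + v_{6} = v_{4} — sig = ⟨2 | 1⟩
  • {2,5}:  v_{2} + v_{5} = v_{4} — sig = ⟨2 | 1⟩
  • {4,7}:  v_{4} + v_{7} = v_{2} — sig = ⟨2 | 1⟩
  • {6,7}:  v_{6} + v_{7} = v_{0} — sig = ⟨2 | 1⟩
  • {0,4}:  v_{0} + v_{4} = v_{2} + v_{6} — sig = ⟨2 | 1 1⟩
  • {1,5}:  v_{1} + v_{5} = v_{3} + 2·v_{4} — sig = ⟨2 | 1 2⟩
  • {1,7}:  v_{1} + v_{7} = 2·v_{2} + v_{3} — sig = ⟨2 | 1 2⟩
  • {2,3,6}:  v_{2} + v_{3} + v_{6} = 0 — sig = ⟨3 | 0⟩
  • {0,2,3}:  v_{0} + v_{2} + v_{3} = v_{7} — sig = ⟨3 | 1⟩
  • {2,3,4}:  v_{2} + v_{3} + v_{4} = v_{1} — sig = ⟨3 | 1⟩
  • {3,4,6}:  v_{3} + v_{4} + v_{6} = v_{5} — sig = ⟨3 | 1⟩

Hence PRS(X_Σ) =
    |P|=2: 10 collections, coeffs (), (1), (1), (1), (1), (1), (1), (1,1), (1,2), (1,2)
    |P|=3: 4 collections, coeffs (), (1), (1), (1)


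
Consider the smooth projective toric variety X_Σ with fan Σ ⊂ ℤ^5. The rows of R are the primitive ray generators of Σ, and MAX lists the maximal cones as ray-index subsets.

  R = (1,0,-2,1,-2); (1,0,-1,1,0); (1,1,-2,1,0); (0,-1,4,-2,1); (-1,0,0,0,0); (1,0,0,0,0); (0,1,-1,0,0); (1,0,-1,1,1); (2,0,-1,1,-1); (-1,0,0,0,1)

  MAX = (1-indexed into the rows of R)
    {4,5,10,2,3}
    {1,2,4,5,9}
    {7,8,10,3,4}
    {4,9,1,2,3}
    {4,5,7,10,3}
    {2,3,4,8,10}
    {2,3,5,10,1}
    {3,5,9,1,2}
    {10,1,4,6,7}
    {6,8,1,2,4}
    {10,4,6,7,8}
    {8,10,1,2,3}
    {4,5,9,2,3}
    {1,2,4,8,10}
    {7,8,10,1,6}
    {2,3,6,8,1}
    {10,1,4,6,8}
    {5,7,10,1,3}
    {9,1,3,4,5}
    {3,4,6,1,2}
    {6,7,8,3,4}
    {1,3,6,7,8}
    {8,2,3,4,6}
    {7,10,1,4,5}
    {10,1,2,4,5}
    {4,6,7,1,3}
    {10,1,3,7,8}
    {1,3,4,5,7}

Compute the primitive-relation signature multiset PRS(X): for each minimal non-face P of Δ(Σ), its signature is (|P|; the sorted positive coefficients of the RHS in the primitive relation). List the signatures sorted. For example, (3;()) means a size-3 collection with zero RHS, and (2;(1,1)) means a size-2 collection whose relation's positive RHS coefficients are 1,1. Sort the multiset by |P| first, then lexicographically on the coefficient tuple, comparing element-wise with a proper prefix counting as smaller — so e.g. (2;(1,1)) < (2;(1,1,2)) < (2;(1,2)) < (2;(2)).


Δ(Σ) — 10 vertices, 13 min non-faces:

  P={5,6}:  v_{5} + v_{6} = 0  →  sig = (2;())
  P={2,7}:  v_{2} + v_{7} = v_{3}  →  sig = (2;(1))
  P={9,10}:  v_{9} + v_{10} = v_{2}  →  sig = (2;(1))
  P={5,8}:  v_{5} + v_{8} = v_{2} + v_{10}  →  sig = (2;(1,1))
  P={6,9}:  v_{6} + v_{9} = v_{1} + v_{2} + v_{3} + v_{4}  →  sig = (2;(1,1,1,1))
  P={7,9}:  v_{7} + v_{9} = v_{1} + 2·v_{3} + v_{4} + v_{5}  →  sig = (2;(1,1,1,2))
  P={8,9}:  v_{8} + v_{9} = 2·v_{2} + v_{6}  →  sig = (2;(1,2))
  P={2,6,10}:  v_{2} + v_{6} + v_{10} = v_{8}  →  sig = (3;(1))
  P={3,6,10}:  v_{3} + v_{6} + v_{10} = v_{7} + v_{8}  →  sig = (3;(1,1))
  P={1,3,4,10}:  v_{1} + v_{3} + v_{4} + v_{10} = v_{6}  →  sig = (4;(1))
  P={1,3,4,8}:  v_{1} + v_{3} + v_{4} + v_{8} = v_{2} + 2·v_{6}  →  sig = (4;(1,2))
  P={1,4,7,8}:  v_{1} + v_{4} + v_{7} + v_{8} = 2·v_{6}  →  sig = (4;(2))
  P={1,2,3,4,5}:  v_{1} + v_{2} + v_{3} + v_{4} + v_{5} = v_{9}  →  sig = (5;(1))

Signatures (|P|; sorted positive RHS coefficients), sorted:
    |P|=2: 7 collections, coeffs (), (1), (1), (1,1), (1,1,1,1), (1,1,1,2), (1,2)
    |P|=3: 2 collections, coeffs (1), (1,1)
    |P|=4: 3 collections, coeffs (1), (1,2), (2)
    |P|=5: 1 collection, coeffs (1)
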